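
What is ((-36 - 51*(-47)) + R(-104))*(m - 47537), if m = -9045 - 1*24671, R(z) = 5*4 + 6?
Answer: -193950911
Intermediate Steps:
R(z) = 26 (R(z) = 20 + 6 = 26)
m = -33716 (m = -9045 - 24671 = -33716)
((-36 - 51*(-47)) + R(-104))*(m - 47537) = ((-36 - 51*(-47)) + 26)*(-33716 - 47537) = ((-36 + 2397) + 26)*(-81253) = (2361 + 26)*(-81253) = 2387*(-81253) = -193950911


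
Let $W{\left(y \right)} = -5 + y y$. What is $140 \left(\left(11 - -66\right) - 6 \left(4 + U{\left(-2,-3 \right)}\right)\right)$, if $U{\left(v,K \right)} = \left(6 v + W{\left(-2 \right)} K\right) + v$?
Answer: $16660$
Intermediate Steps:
$W{\left(y \right)} = -5 + y^{2}$
$U{\left(v,K \right)} = - K + 7 v$ ($U{\left(v,K \right)} = \left(6 v + \left(-5 + \left(-2\right)^{2}\right) K\right) + v = \left(6 v + \left(-5 + 4\right) K\right) + v = \left(6 v - K\right) + v = \left(- K + 6 v\right) + v = - K + 7 v$)
$140 \left(\left(11 - -66\right) - 6 \left(4 + U{\left(-2,-3 \right)}\right)\right) = 140 \left(\left(11 - -66\right) - 6 \left(4 + \left(\left(-1\right) \left(-3\right) + 7 \left(-2\right)\right)\right)\right) = 140 \left(\left(11 + 66\right) - 6 \left(4 + \left(3 - 14\right)\right)\right) = 140 \left(77 - 6 \left(4 - 11\right)\right) = 140 \left(77 - -42\right) = 140 \left(77 + 42\right) = 140 \cdot 119 = 16660$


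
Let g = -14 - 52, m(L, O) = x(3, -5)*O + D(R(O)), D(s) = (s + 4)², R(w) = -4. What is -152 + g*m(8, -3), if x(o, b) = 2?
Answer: 244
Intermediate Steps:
D(s) = (4 + s)²
m(L, O) = 2*O (m(L, O) = 2*O + (4 - 4)² = 2*O + 0² = 2*O + 0 = 2*O)
g = -66
-152 + g*m(8, -3) = -152 - 132*(-3) = -152 - 66*(-6) = -152 + 396 = 244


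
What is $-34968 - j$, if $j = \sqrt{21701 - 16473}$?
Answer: $-34968 - 2 \sqrt{1307} \approx -35040.0$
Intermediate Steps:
$j = 2 \sqrt{1307}$ ($j = \sqrt{5228} = 2 \sqrt{1307} \approx 72.305$)
$-34968 - j = -34968 - 2 \sqrt{1307}$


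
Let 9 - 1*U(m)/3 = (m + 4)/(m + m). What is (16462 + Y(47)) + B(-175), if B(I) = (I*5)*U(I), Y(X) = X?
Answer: -11667/2 ≈ -5833.5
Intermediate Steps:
U(m) = 27 - 3*(4 + m)/(2*m) (U(m) = 27 - 3*(m + 4)/(m + m) = 27 - 3*(4 + m)/(2*m))
B(I) = 5*I*(51/2 - 6/I) (B(I) = (I*5)*(51/2 - 6/I) = (5*I)*(51/2 - 6/I) = 5*I*(51/2 - 6/I))
(16462 + Y(47)) + B(-175) = (16462 + 47) + (-30 + (255/2)*(-175)) = 16509 + (-30 - 44625/2) = 16509 - 44685/2 = -11667/2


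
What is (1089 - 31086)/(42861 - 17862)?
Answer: -9999/8333 ≈ -1.1999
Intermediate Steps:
(1089 - 31086)/(42861 - 17862) = -29997/24999 = -29997*1/24999 = -9999/8333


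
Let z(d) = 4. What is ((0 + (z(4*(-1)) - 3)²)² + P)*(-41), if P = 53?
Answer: -2214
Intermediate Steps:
((0 + (z(4*(-1)) - 3)²)² + P)*(-41) = ((0 + (4 - 3)²)² + 53)*(-41) = ((0 + 1²)² + 53)*(-41) = ((0 + 1)² + 53)*(-41) = (1² + 53)*(-41) = (1 + 53)*(-41) = 54*(-41) = -2214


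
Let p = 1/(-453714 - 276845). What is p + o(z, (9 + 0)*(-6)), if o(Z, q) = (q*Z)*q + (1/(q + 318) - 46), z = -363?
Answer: -204160743314809/192867576 ≈ -1.0586e+6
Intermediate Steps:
o(Z, q) = -46 + 1/(318 + q) + Z*q² (o(Z, q) = (Z*q)*q + (1/(318 + q) - 46) = Z*q² + (-46 + 1/(318 + q)) = -46 + 1/(318 + q) + Z*q²)
p = -1/730559 (p = 1/(-730559) = -1/730559 ≈ -1.3688e-6)
p + o(z, (9 + 0)*(-6)) = -1/730559 + (-14627 - 46*(9 + 0)*(-6) - 363*(-216*(9 + 0)³) + 318*(-363)*((9 + 0)*(-6))²)/(318 + (9 + 0)*(-6)) = -1/730559 + (-14627 - 414*(-6) - 363*(9*(-6))³ + 318*(-363)*(9*(-6))²)/(318 + 9*(-6)) = -1/730559 + (-14627 - 46*(-54) - 363*(-54)³ + 318*(-363)*(-54)²)/(318 - 54) = -1/730559 + (-14627 + 2484 - 363*(-157464) + 318*(-363)*2916)/264 = -1/730559 + (-14627 + 2484 + 57159432 - 336605544)/264 = -1/730559 + (1/264)*(-279458255) = -1/730559 - 279458255/264 = -204160743314809/192867576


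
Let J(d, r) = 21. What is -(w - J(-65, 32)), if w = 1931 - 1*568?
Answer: -1342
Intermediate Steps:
w = 1363 (w = 1931 - 568 = 1363)
-(w - J(-65, 32)) = -(1363 - 1*21) = -(1363 - 21) = -1*1342 = -1342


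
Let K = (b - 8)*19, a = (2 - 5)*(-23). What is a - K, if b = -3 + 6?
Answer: 164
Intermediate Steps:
b = 3
a = 69 (a = -3*(-23) = 69)
K = -95 (K = (3 - 8)*19 = -5*19 = -95)
a - K = 69 - 1*(-95) = 69 + 95 = 164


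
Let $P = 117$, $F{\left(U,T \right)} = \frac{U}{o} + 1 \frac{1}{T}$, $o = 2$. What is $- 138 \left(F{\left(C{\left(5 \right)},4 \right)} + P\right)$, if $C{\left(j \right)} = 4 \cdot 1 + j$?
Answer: $- \frac{33603}{2} \approx -16802.0$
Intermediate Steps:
$C{\left(j \right)} = 4 + j$
$F{\left(U,T \right)} = \frac{1}{T} + \frac{U}{2}$ ($F{\left(U,T \right)} = \frac{U}{2} + 1 \frac{1}{T} = U \frac{1}{2} + \frac{1}{T} = \frac{U}{2} + \frac{1}{T} = \frac{1}{T} + \frac{U}{2}$)
$- 138 \left(F{\left(C{\left(5 \right)},4 \right)} + P\right) = - 138 \left(\left(\frac{1}{4} + \frac{4 + 5}{2}\right) + 117\right) = - 138 \left(\left(\frac{1}{4} + \frac{1}{2} \cdot 9\right) + 117\right) = - 138 \left(\left(\frac{1}{4} + \frac{9}{2}\right) + 117\right) = - 138 \left(\frac{19}{4} + 117\right) = \left(-138\right) \frac{487}{4} = - \frac{33603}{2}$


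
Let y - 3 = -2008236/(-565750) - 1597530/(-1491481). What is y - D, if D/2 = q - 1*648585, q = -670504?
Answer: 1113057604524972883/421902687875 ≈ 2.6382e+6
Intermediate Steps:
y = 3215232281133/421902687875 (y = 3 + (-2008236/(-565750) - 1597530/(-1491481)) = 3 + (-2008236*(-1/565750) - 1597530*(-1/1491481)) = 3 + (1004118/282875 + 1597530/1491481) = 3 + 1949524217508/421902687875 = 3215232281133/421902687875 ≈ 7.6208)
D = -2638178 (D = 2*(-670504 - 1*648585) = 2*(-670504 - 648585) = 2*(-1319089) = -2638178)
y - D = 3215232281133/421902687875 - 1*(-2638178) = 3215232281133/421902687875 + 2638178 = 1113057604524972883/421902687875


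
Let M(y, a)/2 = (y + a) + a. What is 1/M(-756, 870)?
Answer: 1/1968 ≈ 0.00050813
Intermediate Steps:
M(y, a) = 2*y + 4*a (M(y, a) = 2*((y + a) + a) = 2*((a + y) + a) = 2*(y + 2*a) = 2*y + 4*a)
1/M(-756, 870) = 1/(2*(-756) + 4*870) = 1/(-1512 + 3480) = 1/1968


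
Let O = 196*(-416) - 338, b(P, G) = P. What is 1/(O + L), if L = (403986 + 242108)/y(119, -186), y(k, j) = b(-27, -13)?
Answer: -27/2856692 ≈ -9.4515e-6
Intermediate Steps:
y(k, j) = -27
O = -81874 (O = -81536 - 338 = -81874)
L = -646094/27 (L = (403986 + 242108)/(-27) = 646094*(-1/27) = -646094/27 ≈ -23929.)
1/(O + L) = 1/(-81874 - 646094/27) = 1/(-2856692/27) = -27/2856692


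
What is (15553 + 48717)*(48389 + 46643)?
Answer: 6107706640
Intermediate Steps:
(15553 + 48717)*(48389 + 46643) = 64270*95032 = 6107706640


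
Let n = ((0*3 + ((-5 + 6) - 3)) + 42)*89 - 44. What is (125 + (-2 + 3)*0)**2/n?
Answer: 15625/3516 ≈ 4.4440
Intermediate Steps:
n = 3516 (n = ((0 + (1 - 3)) + 42)*89 - 44 = ((0 - 2) + 42)*89 - 44 = (-2 + 42)*89 - 44 = 40*89 - 44 = 3560 - 44 = 3516)
(125 + (-2 + 3)*0)**2/n = (125 + (-2 + 3)*0)**2/3516 = (125 + 1*0)**2*(1/3516) = (125 + 0)**2*(1/3516) = 125**2*(1/3516) = 15625*(1/3516) = 15625/3516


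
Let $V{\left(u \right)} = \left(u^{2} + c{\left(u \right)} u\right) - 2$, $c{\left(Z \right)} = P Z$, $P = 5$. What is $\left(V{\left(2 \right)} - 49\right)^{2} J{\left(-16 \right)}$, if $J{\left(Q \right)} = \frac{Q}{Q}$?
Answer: $729$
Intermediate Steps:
$c{\left(Z \right)} = 5 Z$
$J{\left(Q \right)} = 1$
$V{\left(u \right)} = -2 + 6 u^{2}$ ($V{\left(u \right)} = \left(u^{2} + 5 u u\right) - 2 = \left(u^{2} + 5 u^{2}\right) - 2 = 6 u^{2} - 2 = -2 + 6 u^{2}$)
$\left(V{\left(2 \right)} - 49\right)^{2} J{\left(-16 \right)} = \left(\left(-2 + 6 \cdot 2^{2}\right) - 49\right)^{2} \cdot 1 = \left(\left(-2 + 6 \cdot 4\right) - 49\right)^{2} \cdot 1 = \left(\left(-2 + 24\right) - 49\right)^{2} \cdot 1 = \left(22 - 49\right)^{2} \cdot 1 = \left(-27\right)^{2} \cdot 1 = 729 \cdot 1 = 729$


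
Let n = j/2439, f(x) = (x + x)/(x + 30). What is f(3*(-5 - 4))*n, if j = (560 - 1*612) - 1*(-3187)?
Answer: -6270/271 ≈ -23.137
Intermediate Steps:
j = 3135 (j = (560 - 612) + 3187 = -52 + 3187 = 3135)
f(x) = 2*x/(30 + x) (f(x) = (2*x)/(30 + x) = 2*x/(30 + x))
n = 1045/813 (n = 3135/2439 = 3135*(1/2439) = 1045/813 ≈ 1.2854)
f(3*(-5 - 4))*n = (2*(3*(-5 - 4))/(30 + 3*(-5 - 4)))*(1045/813) = (2*(3*(-9))/(30 + 3*(-9)))*(1045/813) = (2*(-27)/(30 - 27))*(1045/813) = (2*(-27)/3)*(1045/813) = (2*(-27)*(⅓))*(1045/813) = -18*1045/813 = -6270/271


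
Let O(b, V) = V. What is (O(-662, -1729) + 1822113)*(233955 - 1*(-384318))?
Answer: 1125494276832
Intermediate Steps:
(O(-662, -1729) + 1822113)*(233955 - 1*(-384318)) = (-1729 + 1822113)*(233955 - 1*(-384318)) = 1820384*(233955 + 384318) = 1820384*618273 = 1125494276832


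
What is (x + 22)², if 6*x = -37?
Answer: 9025/36 ≈ 250.69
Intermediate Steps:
x = -37/6 (x = (⅙)*(-37) = -37/6 ≈ -6.1667)
(x + 22)² = (-37/6 + 22)² = (95/6)² = 9025/36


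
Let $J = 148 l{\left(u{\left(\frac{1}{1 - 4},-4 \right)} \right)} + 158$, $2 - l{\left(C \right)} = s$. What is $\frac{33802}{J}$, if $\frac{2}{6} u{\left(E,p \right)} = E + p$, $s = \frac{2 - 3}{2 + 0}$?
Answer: $\frac{16901}{264} \approx 64.019$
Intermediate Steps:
$s = - \frac{1}{2} \approx -0.5$
$u{\left(E,p \right)} = 3 E + 3 p$ ($u{\left(E,p \right)} = 3 \left(E + p\right) = 3 E + 3 p$)
$l{\left(C \right)} = \frac{5}{2}$ ($l{\left(C \right)} = 2 - - \frac{1}{2} = 2 + \frac{1}{2} = \frac{5}{2}$)
$J = 528$ ($J = 148 \cdot \frac{5}{2} + 158 = 370 + 158 = 528$)
$\frac{33802}{J} = \frac{33802}{528} = 33802 \cdot \frac{1}{528} = \frac{16901}{264}$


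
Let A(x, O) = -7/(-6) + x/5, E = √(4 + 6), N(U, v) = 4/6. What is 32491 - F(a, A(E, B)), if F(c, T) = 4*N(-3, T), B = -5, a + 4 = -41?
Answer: 97465/3 ≈ 32488.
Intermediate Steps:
a = -45 (a = -4 - 41 = -45)
N(U, v) = ⅔ (N(U, v) = 4*(⅙) = ⅔)
E = √10 ≈ 3.1623
A(x, O) = 7/6 + x/5 (A(x, O) = -7*(-⅙) + x*(⅕) = 7/6 + x/5)
F(c, T) = 8/3 (F(c, T) = 4*(⅔) = 8/3)
32491 - F(a, A(E, B)) = 32491 - 1*8/3 = 32491 - 8/3 = 97465/3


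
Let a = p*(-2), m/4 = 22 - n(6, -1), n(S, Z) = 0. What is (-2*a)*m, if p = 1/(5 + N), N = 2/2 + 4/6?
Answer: 264/5 ≈ 52.800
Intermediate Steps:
N = 5/3 (N = 2*(1/2) + 4*(1/6) = 1 + 2/3 = 5/3 ≈ 1.6667)
p = 3/20 (p = 1/(5 + 5/3) = 1/(20/3) = 3/20 ≈ 0.15000)
m = 88 (m = 4*(22 - 1*0) = 4*(22 + 0) = 4*22 = 88)
a = -3/10 (a = (3/20)*(-2) = -3/10 ≈ -0.30000)
(-2*a)*m = -2*(-3/10)*88 = (3/5)*88 = 264/5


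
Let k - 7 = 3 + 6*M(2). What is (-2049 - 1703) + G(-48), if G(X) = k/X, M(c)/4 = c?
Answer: -90077/24 ≈ -3753.2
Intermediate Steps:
M(c) = 4*c
k = 58 (k = 7 + (3 + 6*(4*2)) = 7 + (3 + 6*8) = 7 + (3 + 48) = 7 + 51 = 58)
G(X) = 58/X
(-2049 - 1703) + G(-48) = (-2049 - 1703) + 58/(-48) = -3752 + 58*(-1/48) = -3752 - 29/24 = -90077/24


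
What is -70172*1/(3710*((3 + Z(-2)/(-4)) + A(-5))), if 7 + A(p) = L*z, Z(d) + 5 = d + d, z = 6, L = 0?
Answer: 2648/245 ≈ 10.808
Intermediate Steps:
Z(d) = -5 + 2*d (Z(d) = -5 + (d + d) = -5 + 2*d)
A(p) = -7 (A(p) = -7 + 0*6 = -7 + 0 = -7)
-70172*1/(3710*((3 + Z(-2)/(-4)) + A(-5))) = -70172*1/(3710*((3 + (-5 + 2*(-2))/(-4)) - 7)) = -70172*1/(3710*((3 + (-5 - 4)*(-¼)) - 7)) = -70172*1/(3710*((3 - 9*(-¼)) - 7)) = -70172*1/(3710*((3 + 9/4) - 7)) = -70172*1/(3710*(21/4 - 7)) = -70172/((-7/4*3710)) = -70172/(-12985/2) = -70172*(-2/12985) = 2648/245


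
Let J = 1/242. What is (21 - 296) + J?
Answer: -66549/242 ≈ -275.00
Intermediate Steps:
J = 1/242 ≈ 0.0041322
(21 - 296) + J = (21 - 296) + 1/242 = -275 + 1/242 = -66549/242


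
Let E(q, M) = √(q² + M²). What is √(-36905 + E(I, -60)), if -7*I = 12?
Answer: √(-1808345 + 84*√1226)/7 ≈ 191.95*I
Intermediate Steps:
I = -12/7 (I = -⅐*12 = -12/7 ≈ -1.7143)
E(q, M) = √(M² + q²)
√(-36905 + E(I, -60)) = √(-36905 + √((-60)² + (-12/7)²)) = √(-36905 + √(3600 + 144/49)) = √(-36905 + √(176544/49)) = √(-36905 + 12*√1226/7)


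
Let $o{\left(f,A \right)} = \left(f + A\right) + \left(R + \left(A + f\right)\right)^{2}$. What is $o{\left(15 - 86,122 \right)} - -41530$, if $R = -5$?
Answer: $43697$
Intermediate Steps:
$o{\left(f,A \right)} = A + f + \left(-5 + A + f\right)^{2}$ ($o{\left(f,A \right)} = \left(f + A\right) + \left(-5 + \left(A + f\right)\right)^{2} = \left(A + f\right) + \left(-5 + A + f\right)^{2} = A + f + \left(-5 + A + f\right)^{2}$)
$o{\left(15 - 86,122 \right)} - -41530 = \left(122 + \left(15 - 86\right) + \left(-5 + 122 + \left(15 - 86\right)\right)^{2}\right) - -41530 = \left(122 + \left(15 - 86\right) + \left(-5 + 122 + \left(15 - 86\right)\right)^{2}\right) + 41530 = \left(122 - 71 + \left(-5 + 122 - 71\right)^{2}\right) + 41530 = \left(122 - 71 + 46^{2}\right) + 41530 = \left(122 - 71 + 2116\right) + 41530 = 2167 + 41530 = 43697$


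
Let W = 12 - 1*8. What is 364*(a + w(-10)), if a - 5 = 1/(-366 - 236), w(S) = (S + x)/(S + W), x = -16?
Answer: 438178/129 ≈ 3396.7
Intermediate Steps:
W = 4 (W = 12 - 8 = 4)
w(S) = (-16 + S)/(4 + S) (w(S) = (S - 16)/(S + 4) = (-16 + S)/(4 + S))
a = 3009/602 (a = 5 + 1/(-366 - 236) = 5 + 1/(-602) = 5 - 1/602 = 3009/602 ≈ 4.9983)
364*(a + w(-10)) = 364*(3009/602 + (-16 - 10)/(4 - 10)) = 364*(3009/602 - 26/(-6)) = 364*(3009/602 - ⅙*(-26)) = 364*(3009/602 + 13/3) = 364*(16853/1806) = 438178/129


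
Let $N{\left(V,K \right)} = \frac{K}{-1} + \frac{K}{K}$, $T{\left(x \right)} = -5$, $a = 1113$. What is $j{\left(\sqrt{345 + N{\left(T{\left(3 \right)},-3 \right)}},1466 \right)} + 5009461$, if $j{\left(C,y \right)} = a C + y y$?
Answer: $7158617 + 1113 \sqrt{349} \approx 7.1794 \cdot 10^{6}$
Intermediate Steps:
$N{\left(V,K \right)} = 1 - K$ ($N{\left(V,K \right)} = K \left(-1\right) + 1 = - K + 1 = 1 - K$)
$j{\left(C,y \right)} = y^{2} + 1113 C$ ($j{\left(C,y \right)} = 1113 C + y y = 1113 C + y^{2} = y^{2} + 1113 C$)
$j{\left(\sqrt{345 + N{\left(T{\left(3 \right)},-3 \right)}},1466 \right)} + 5009461 = \left(1466^{2} + 1113 \sqrt{345 + \left(1 - -3\right)}\right) + 5009461 = \left(2149156 + 1113 \sqrt{345 + \left(1 + 3\right)}\right) + 5009461 = \left(2149156 + 1113 \sqrt{345 + 4}\right) + 5009461 = \left(2149156 + 1113 \sqrt{349}\right) + 5009461 = 7158617 + 1113 \sqrt{349}$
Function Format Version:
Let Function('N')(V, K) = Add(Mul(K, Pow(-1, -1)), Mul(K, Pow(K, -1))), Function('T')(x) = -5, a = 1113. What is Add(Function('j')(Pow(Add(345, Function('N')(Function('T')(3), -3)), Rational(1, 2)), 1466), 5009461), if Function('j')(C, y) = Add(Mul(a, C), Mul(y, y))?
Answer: Add(7158617, Mul(1113, Pow(349, Rational(1, 2)))) ≈ 7.1794e+6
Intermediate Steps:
Function('N')(V, K) = Add(1, Mul(-1, K)) (Function('N')(V, K) = Add(Mul(K, -1), 1) = Add(Mul(-1, K), 1) = Add(1, Mul(-1, K)))
Function('j')(C, y) = Add(Pow(y, 2), Mul(1113, C)) (Function('j')(C, y) = Add(Mul(1113, C), Mul(y, y)) = Add(Mul(1113, C), Pow(y, 2)) = Add(Pow(y, 2), Mul(1113, C)))
Add(Function('j')(Pow(Add(345, Function('N')(Function('T')(3), -3)), Rational(1, 2)), 1466), 5009461) = Add(Add(Pow(1466, 2), Mul(1113, Pow(Add(345, Add(1, Mul(-1, -3))), Rational(1, 2)))), 5009461) = Add(Add(2149156, Mul(1113, Pow(Add(345, Add(1, 3)), Rational(1, 2)))), 5009461) = Add(Add(2149156, Mul(1113, Pow(Add(345, 4), Rational(1, 2)))), 5009461) = Add(Add(2149156, Mul(1113, Pow(349, Rational(1, 2)))), 5009461) = Add(7158617, Mul(1113, Pow(349, Rational(1, 2))))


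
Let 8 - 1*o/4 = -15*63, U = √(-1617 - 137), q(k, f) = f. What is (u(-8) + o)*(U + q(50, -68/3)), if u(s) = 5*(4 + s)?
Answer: -85952 + 3792*I*√1754 ≈ -85952.0 + 1.5881e+5*I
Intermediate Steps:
u(s) = 20 + 5*s
U = I*√1754 (U = √(-1754) = I*√1754 ≈ 41.881*I)
o = 3812 (o = 32 - (-60)*63 = 32 - 4*(-945) = 32 + 3780 = 3812)
(u(-8) + o)*(U + q(50, -68/3)) = ((20 + 5*(-8)) + 3812)*(I*√1754 - 68/3) = ((20 - 40) + 3812)*(I*√1754 - 68*⅓) = (-20 + 3812)*(I*√1754 - 68/3) = 3792*(-68/3 + I*√1754) = -85952 + 3792*I*√1754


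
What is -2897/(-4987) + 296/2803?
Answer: 9596443/13978561 ≈ 0.68651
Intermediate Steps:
-2897/(-4987) + 296/2803 = -2897*(-1/4987) + 296*(1/2803) = 2897/4987 + 296/2803 = 9596443/13978561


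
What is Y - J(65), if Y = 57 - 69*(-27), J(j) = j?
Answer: 1855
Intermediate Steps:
Y = 1920 (Y = 57 + 1863 = 1920)
Y - J(65) = 1920 - 1*65 = 1920 - 65 = 1855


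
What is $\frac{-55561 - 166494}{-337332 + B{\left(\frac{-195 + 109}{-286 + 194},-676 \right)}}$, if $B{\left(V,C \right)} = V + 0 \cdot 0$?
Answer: $\frac{10214530}{15517229} \approx 0.65827$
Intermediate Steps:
$B{\left(V,C \right)} = V$ ($B{\left(V,C \right)} = V + 0 = V$)
$\frac{-55561 - 166494}{-337332 + B{\left(\frac{-195 + 109}{-286 + 194},-676 \right)}} = \frac{-55561 - 166494}{-337332 + \frac{-195 + 109}{-286 + 194}} = - \frac{222055}{-337332 - \frac{86}{-92}} = - \frac{222055}{-337332 - - \frac{43}{46}} = - \frac{222055}{-337332 + \frac{43}{46}} = - \frac{222055}{- \frac{15517229}{46}} = \left(-222055\right) \left(- \frac{46}{15517229}\right) = \frac{10214530}{15517229}$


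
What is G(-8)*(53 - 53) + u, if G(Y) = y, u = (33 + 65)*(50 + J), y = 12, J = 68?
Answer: 11564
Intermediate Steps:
u = 11564 (u = (33 + 65)*(50 + 68) = 98*118 = 11564)
G(Y) = 12
G(-8)*(53 - 53) + u = 12*(53 - 53) + 11564 = 12*0 + 11564 = 0 + 11564 = 11564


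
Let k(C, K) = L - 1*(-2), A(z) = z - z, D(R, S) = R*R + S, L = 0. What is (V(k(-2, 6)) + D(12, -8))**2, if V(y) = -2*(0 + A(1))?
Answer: 18496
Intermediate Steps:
D(R, S) = S + R**2 (D(R, S) = R**2 + S = S + R**2)
A(z) = 0
k(C, K) = 2 (k(C, K) = 0 - 1*(-2) = 0 + 2 = 2)
V(y) = 0 (V(y) = -2*(0 + 0) = -2*0 = 0)
(V(k(-2, 6)) + D(12, -8))**2 = (0 + (-8 + 12**2))**2 = (0 + (-8 + 144))**2 = (0 + 136)**2 = 136**2 = 18496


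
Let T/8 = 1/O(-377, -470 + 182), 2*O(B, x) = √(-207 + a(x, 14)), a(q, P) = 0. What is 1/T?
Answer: 3*I*√23/16 ≈ 0.89922*I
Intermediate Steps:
O(B, x) = 3*I*√23/2 (O(B, x) = √(-207 + 0)/2 = √(-207)/2 = (3*I*√23)/2 = 3*I*√23/2)
T = -16*I*√23/69 (T = 8/((3*I*√23/2)) = 8*(-2*I*√23/69) = -16*I*√23/69 ≈ -1.1121*I)
1/T = 1/(-16*I*√23/69) = 3*I*√23/16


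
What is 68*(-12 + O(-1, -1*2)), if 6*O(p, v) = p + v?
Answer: -850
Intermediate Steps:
O(p, v) = p/6 + v/6 (O(p, v) = (p + v)/6 = p/6 + v/6)
68*(-12 + O(-1, -1*2)) = 68*(-12 + ((⅙)*(-1) + (-1*2)/6)) = 68*(-12 + (-⅙ + (⅙)*(-2))) = 68*(-12 + (-⅙ - ⅓)) = 68*(-12 - ½) = 68*(-25/2) = -850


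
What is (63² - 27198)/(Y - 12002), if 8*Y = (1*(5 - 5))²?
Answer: 23229/12002 ≈ 1.9354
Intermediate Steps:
Y = 0 (Y = (1*(5 - 5))²/8 = (1*0)²/8 = (⅛)*0² = (⅛)*0 = 0)
(63² - 27198)/(Y - 12002) = (63² - 27198)/(0 - 12002) = (3969 - 27198)/(-12002) = -23229*(-1/12002) = 23229/12002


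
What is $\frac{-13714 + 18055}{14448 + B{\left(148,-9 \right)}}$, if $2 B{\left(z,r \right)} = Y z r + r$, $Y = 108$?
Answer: $- \frac{2894}{38323} \approx -0.075516$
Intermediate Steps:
$B{\left(z,r \right)} = \frac{r}{2} + 54 r z$ ($B{\left(z,r \right)} = \frac{108 z r + r}{2} = \frac{108 r z + r}{2} = \frac{r + 108 r z}{2} = \frac{r}{2} + 54 r z$)
$\frac{-13714 + 18055}{14448 + B{\left(148,-9 \right)}} = \frac{-13714 + 18055}{14448 + \frac{1}{2} \left(-9\right) \left(1 + 108 \cdot 148\right)} = \frac{4341}{14448 + \frac{1}{2} \left(-9\right) \left(1 + 15984\right)} = \frac{4341}{14448 + \frac{1}{2} \left(-9\right) 15985} = \frac{4341}{14448 - \frac{143865}{2}} = \frac{4341}{- \frac{114969}{2}} = 4341 \left(- \frac{2}{114969}\right) = - \frac{2894}{38323}$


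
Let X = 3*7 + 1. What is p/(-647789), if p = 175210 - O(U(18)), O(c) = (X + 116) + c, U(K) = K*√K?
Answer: -175072/647789 + 54*√2/647789 ≈ -0.27014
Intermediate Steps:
X = 22 (X = 21 + 1 = 22)
U(K) = K^(3/2)
O(c) = 138 + c (O(c) = (22 + 116) + c = 138 + c)
p = 175072 - 54*√2 (p = 175210 - (138 + 18^(3/2)) = 175210 - (138 + 54*√2) = 175210 + (-138 - 54*√2) = 175072 - 54*√2 ≈ 1.7500e+5)
p/(-647789) = (175072 - 54*√2)/(-647789) = (175072 - 54*√2)*(-1/647789) = -175072/647789 + 54*√2/647789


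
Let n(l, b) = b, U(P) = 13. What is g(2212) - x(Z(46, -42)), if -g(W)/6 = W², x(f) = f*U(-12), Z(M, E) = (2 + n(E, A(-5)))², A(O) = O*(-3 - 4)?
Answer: -29375461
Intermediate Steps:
A(O) = -7*O (A(O) = O*(-7) = -7*O)
Z(M, E) = 1369 (Z(M, E) = (2 - 7*(-5))² = (2 + 35)² = 37² = 1369)
x(f) = 13*f (x(f) = f*13 = 13*f)
g(W) = -6*W²
g(2212) - x(Z(46, -42)) = -6*2212² - 13*1369 = -6*4892944 - 1*17797 = -29357664 - 17797 = -29375461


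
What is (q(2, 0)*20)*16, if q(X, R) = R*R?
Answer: 0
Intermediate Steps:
q(X, R) = R²
(q(2, 0)*20)*16 = (0²*20)*16 = (0*20)*16 = 0*16 = 0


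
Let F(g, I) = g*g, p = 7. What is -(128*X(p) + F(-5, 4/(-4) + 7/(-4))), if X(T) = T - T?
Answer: -25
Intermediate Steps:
X(T) = 0
F(g, I) = g²
-(128*X(p) + F(-5, 4/(-4) + 7/(-4))) = -(128*0 + (-5)²) = -(0 + 25) = -1*25 = -25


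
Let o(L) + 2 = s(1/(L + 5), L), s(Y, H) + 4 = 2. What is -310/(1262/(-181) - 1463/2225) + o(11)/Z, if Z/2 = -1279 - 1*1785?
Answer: 191265229753/4707457596 ≈ 40.630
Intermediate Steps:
s(Y, H) = -2 (s(Y, H) = -4 + 2 = -2)
o(L) = -4 (o(L) = -2 - 2 = -4)
Z = -6128 (Z = 2*(-1279 - 1*1785) = 2*(-1279 - 1785) = 2*(-3064) = -6128)
-310/(1262/(-181) - 1463/2225) + o(11)/Z = -310/(1262/(-181) - 1463/2225) - 4/(-6128) = -310/(1262*(-1/181) - 1463*1/2225) - 4*(-1/6128) = -310/(-1262/181 - 1463/2225) + 1/1532 = -310/(-3072753/402725) + 1/1532 = -310*(-402725/3072753) + 1/1532 = 124844750/3072753 + 1/1532 = 191265229753/4707457596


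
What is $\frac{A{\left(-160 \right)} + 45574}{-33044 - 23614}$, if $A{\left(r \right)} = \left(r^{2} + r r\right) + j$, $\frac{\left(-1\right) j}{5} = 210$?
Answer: $- \frac{15954}{9443} \approx -1.6895$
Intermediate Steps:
$j = -1050$ ($j = \left(-5\right) 210 = -1050$)
$A{\left(r \right)} = -1050 + 2 r^{2}$ ($A{\left(r \right)} = \left(r^{2} + r r\right) - 1050 = \left(r^{2} + r^{2}\right) - 1050 = 2 r^{2} - 1050 = -1050 + 2 r^{2}$)
$\frac{A{\left(-160 \right)} + 45574}{-33044 - 23614} = \frac{\left(-1050 + 2 \left(-160\right)^{2}\right) + 45574}{-33044 - 23614} = \frac{\left(-1050 + 2 \cdot 25600\right) + 45574}{-56658} = \left(\left(-1050 + 51200\right) + 45574\right) \left(- \frac{1}{56658}\right) = \left(50150 + 45574\right) \left(- \frac{1}{56658}\right) = 95724 \left(- \frac{1}{56658}\right) = - \frac{15954}{9443}$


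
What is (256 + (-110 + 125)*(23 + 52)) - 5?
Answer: 1376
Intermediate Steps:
(256 + (-110 + 125)*(23 + 52)) - 5 = (256 + 15*75) - 5 = (256 + 1125) - 5 = 1381 - 5 = 1376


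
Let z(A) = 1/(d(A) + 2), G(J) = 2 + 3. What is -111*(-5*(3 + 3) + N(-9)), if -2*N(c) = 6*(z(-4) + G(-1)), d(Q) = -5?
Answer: 4884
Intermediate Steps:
G(J) = 5
z(A) = -1/3 (z(A) = 1/(-5 + 2) = 1/(-3) = -1/3)
N(c) = -14 (N(c) = -3*(-1/3 + 5) = -3*14/3 = -1/2*28 = -14)
-111*(-5*(3 + 3) + N(-9)) = -111*(-5*(3 + 3) - 14) = -111*(-5*6 - 14) = -111*(-30 - 14) = -111*(-44) = 4884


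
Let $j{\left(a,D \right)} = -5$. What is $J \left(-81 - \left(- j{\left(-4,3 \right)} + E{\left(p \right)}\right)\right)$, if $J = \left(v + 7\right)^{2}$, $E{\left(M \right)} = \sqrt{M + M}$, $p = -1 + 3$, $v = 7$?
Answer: $-17248$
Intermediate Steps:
$p = 2$
$E{\left(M \right)} = \sqrt{2} \sqrt{M}$ ($E{\left(M \right)} = \sqrt{2 M} = \sqrt{2} \sqrt{M}$)
$J = 196$ ($J = \left(7 + 7\right)^{2} = 14^{2} = 196$)
$J \left(-81 - \left(- j{\left(-4,3 \right)} + E{\left(p \right)}\right)\right) = 196 \left(-81 - \left(5 + \sqrt{2} \sqrt{2}\right)\right) = 196 \left(-81 - 7\right) = 196 \left(-88\right) = -17248$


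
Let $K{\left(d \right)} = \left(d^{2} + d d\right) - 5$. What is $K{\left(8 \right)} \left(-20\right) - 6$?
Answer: $-2466$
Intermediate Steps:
$K{\left(d \right)} = -5 + 2 d^{2}$ ($K{\left(d \right)} = \left(d^{2} + d^{2}\right) - 5 = 2 d^{2} - 5 = -5 + 2 d^{2}$)
$K{\left(8 \right)} \left(-20\right) - 6 = \left(-5 + 2 \cdot 8^{2}\right) \left(-20\right) - 6 = \left(-5 + 2 \cdot 64\right) \left(-20\right) - 6 = \left(-5 + 128\right) \left(-20\right) - 6 = 123 \left(-20\right) - 6 = -2460 - 6 = -2466$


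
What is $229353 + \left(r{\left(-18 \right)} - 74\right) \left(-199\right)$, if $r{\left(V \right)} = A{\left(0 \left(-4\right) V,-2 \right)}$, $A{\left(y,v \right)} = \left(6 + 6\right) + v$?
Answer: $242089$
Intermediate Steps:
$A{\left(y,v \right)} = 12 + v$
$r{\left(V \right)} = 10$ ($r{\left(V \right)} = 12 - 2 = 10$)
$229353 + \left(r{\left(-18 \right)} - 74\right) \left(-199\right) = 229353 + \left(10 - 74\right) \left(-199\right) = 229353 - -12736 = 229353 + 12736 = 242089$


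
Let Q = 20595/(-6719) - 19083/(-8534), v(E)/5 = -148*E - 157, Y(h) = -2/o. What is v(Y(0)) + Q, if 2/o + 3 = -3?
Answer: -299648756903/57339946 ≈ -5225.8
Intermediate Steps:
o = -⅓ (o = 2/(-3 - 3) = 2/(-6) = 2*(-⅙) = -⅓ ≈ -0.33333)
Y(h) = 6 (Y(h) = -2/(-⅓) = -2*(-3) = 6)
v(E) = -785 - 740*E (v(E) = 5*(-148*E - 157) = 5*(-157 - 148*E) = -785 - 740*E)
Q = -47539053/57339946 (Q = 20595*(-1/6719) - 19083*(-1/8534) = -20595/6719 + 19083/8534 = -47539053/57339946 ≈ -0.82907)
v(Y(0)) + Q = (-785 - 740*6) - 47539053/57339946 = (-785 - 4440) - 47539053/57339946 = -5225 - 47539053/57339946 = -299648756903/57339946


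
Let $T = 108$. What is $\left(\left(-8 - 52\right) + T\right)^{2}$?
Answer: $2304$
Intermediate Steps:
$\left(\left(-8 - 52\right) + T\right)^{2} = \left(\left(-8 - 52\right) + 108\right)^{2} = \left(-60 + 108\right)^{2} = 48^{2} = 2304$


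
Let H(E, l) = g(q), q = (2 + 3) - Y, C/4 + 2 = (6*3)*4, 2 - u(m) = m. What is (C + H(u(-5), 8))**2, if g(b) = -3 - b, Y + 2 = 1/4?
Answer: 1168561/16 ≈ 73035.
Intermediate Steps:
u(m) = 2 - m
C = 280 (C = -8 + 4*((6*3)*4) = -8 + 4*(18*4) = -8 + 4*72 = -8 + 288 = 280)
Y = -7/4 (Y = -2 + 1/4 = -7/4 ≈ -1.7500)
q = 27/4 (q = (2 + 3) - 1*(-7/4) = 5 + 7/4 = 27/4 ≈ 6.7500)
H(E, l) = -39/4 (H(E, l) = -3 - 1*27/4 = -3 - 27/4 = -39/4)
(C + H(u(-5), 8))**2 = (280 - 39/4)**2 = (1081/4)**2 = 1168561/16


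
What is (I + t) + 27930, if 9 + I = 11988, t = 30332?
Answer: 70241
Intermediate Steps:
I = 11979 (I = -9 + 11988 = 11979)
(I + t) + 27930 = (11979 + 30332) + 27930 = 42311 + 27930 = 70241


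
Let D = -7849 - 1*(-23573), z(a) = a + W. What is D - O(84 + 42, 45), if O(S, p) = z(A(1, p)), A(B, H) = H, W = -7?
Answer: 15686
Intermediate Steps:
z(a) = -7 + a (z(a) = a - 7 = -7 + a)
O(S, p) = -7 + p
D = 15724 (D = -7849 + 23573 = 15724)
D - O(84 + 42, 45) = 15724 - (-7 + 45) = 15724 - 1*38 = 15724 - 38 = 15686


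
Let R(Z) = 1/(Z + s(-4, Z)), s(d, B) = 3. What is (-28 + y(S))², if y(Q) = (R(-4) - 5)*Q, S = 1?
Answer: 1156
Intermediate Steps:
R(Z) = 1/(3 + Z) (R(Z) = 1/(Z + 3) = 1/(3 + Z))
y(Q) = -6*Q (y(Q) = (1/(3 - 4) - 5)*Q = (1/(-1) - 5)*Q = (-1 - 5)*Q = -6*Q)
(-28 + y(S))² = (-28 - 6*1)² = (-28 - 6)² = (-34)² = 1156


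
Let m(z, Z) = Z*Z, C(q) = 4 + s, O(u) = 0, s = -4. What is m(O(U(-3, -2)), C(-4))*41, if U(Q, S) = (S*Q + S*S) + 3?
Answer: 0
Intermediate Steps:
U(Q, S) = 3 + S² + Q*S (U(Q, S) = (Q*S + S²) + 3 = (S² + Q*S) + 3 = 3 + S² + Q*S)
C(q) = 0 (C(q) = 4 - 4 = 0)
m(z, Z) = Z²
m(O(U(-3, -2)), C(-4))*41 = 0²*41 = 0*41 = 0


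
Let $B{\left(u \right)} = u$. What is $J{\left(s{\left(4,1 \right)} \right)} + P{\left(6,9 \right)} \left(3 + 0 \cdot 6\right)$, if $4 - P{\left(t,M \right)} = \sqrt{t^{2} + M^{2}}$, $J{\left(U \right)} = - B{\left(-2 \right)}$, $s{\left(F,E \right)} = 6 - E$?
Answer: $14 - 9 \sqrt{13} \approx -18.45$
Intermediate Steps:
$J{\left(U \right)} = 2$ ($J{\left(U \right)} = \left(-1\right) \left(-2\right) = 2$)
$P{\left(t,M \right)} = 4 - \sqrt{M^{2} + t^{2}}$ ($P{\left(t,M \right)} = 4 - \sqrt{t^{2} + M^{2}} = 4 - \sqrt{M^{2} + t^{2}}$)
$J{\left(s{\left(4,1 \right)} \right)} + P{\left(6,9 \right)} \left(3 + 0 \cdot 6\right) = 2 + \left(4 - \sqrt{9^{2} + 6^{2}}\right) \left(3 + 0 \cdot 6\right) = 2 + \left(4 - \sqrt{81 + 36}\right) \left(3 + 0\right) = 2 + \left(4 - \sqrt{117}\right) 3 = 2 + \left(4 - 3 \sqrt{13}\right) 3 = 2 + \left(12 - 9 \sqrt{13}\right) = 14 - 9 \sqrt{13}$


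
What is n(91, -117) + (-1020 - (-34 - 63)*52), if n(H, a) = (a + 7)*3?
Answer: 3694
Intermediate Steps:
n(H, a) = 21 + 3*a (n(H, a) = (7 + a)*3 = 21 + 3*a)
n(91, -117) + (-1020 - (-34 - 63)*52) = (21 + 3*(-117)) + (-1020 - (-34 - 63)*52) = (21 - 351) + (-1020 - (-97)*52) = -330 + (-1020 - 1*(-5044)) = -330 + (-1020 + 5044) = -330 + 4024 = 3694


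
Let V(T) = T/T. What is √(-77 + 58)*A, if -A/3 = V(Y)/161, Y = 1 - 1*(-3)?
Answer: -3*I*√19/161 ≈ -0.081222*I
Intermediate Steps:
Y = 4 (Y = 1 + 3 = 4)
V(T) = 1
A = -3/161 ≈ -0.018634
√(-77 + 58)*A = √(-77 + 58)*(-3/161) = √(-19)*(-3/161) = (I*√19)*(-3/161) = -3*I*√19/161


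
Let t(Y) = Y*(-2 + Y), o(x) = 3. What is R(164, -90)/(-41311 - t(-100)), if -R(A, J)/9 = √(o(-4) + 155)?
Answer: 9*√158/51511 ≈ 0.0021962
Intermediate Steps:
R(A, J) = -9*√158 (R(A, J) = -9*√(3 + 155) = -9*√158)
R(164, -90)/(-41311 - t(-100)) = (-9*√158)/(-41311 - (-100)*(-2 - 100)) = (-9*√158)/(-41311 - (-100)*(-102)) = (-9*√158)/(-41311 - 1*10200) = (-9*√158)/(-41311 - 10200) = -9*√158/(-51511) = -9*√158*(-1/51511) = 9*√158/51511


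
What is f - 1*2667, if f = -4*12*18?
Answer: -3531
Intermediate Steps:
f = -864 (f = -48*18 = -864)
f - 1*2667 = -864 - 1*2667 = -864 - 2667 = -3531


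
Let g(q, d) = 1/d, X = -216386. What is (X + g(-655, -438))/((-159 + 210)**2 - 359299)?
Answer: 94777069/156233724 ≈ 0.60664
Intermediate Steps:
(X + g(-655, -438))/((-159 + 210)**2 - 359299) = (-216386 + 1/(-438))/((-159 + 210)**2 - 359299) = (-216386 - 1/438)/(51**2 - 359299) = -94777069/(438*(2601 - 359299)) = -94777069/438/(-356698) = -94777069/438*(-1/356698) = 94777069/156233724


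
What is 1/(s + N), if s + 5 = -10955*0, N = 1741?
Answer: 1/1736 ≈ 0.00057604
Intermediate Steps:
s = -5 (s = -5 - 10955*0 = -5 + 0 = -5)
1/(s + N) = 1/(-5 + 1741) = 1/1736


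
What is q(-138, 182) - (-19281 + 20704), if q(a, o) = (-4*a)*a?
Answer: -77599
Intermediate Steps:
q(a, o) = -4*a²
q(-138, 182) - (-19281 + 20704) = -4*(-138)² - (-19281 + 20704) = -4*19044 - 1*1423 = -76176 - 1423 = -77599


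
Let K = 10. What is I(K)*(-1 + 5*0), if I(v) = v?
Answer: -10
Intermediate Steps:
I(K)*(-1 + 5*0) = 10*(-1 + 5*0) = 10*(-1 + 0) = 10*(-1) = -10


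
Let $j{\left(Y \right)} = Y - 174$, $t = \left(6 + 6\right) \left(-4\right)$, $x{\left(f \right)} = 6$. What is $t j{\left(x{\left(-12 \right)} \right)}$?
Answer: $8064$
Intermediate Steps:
$t = -48$ ($t = 12 \left(-4\right) = -48$)
$j{\left(Y \right)} = -174 + Y$
$t j{\left(x{\left(-12 \right)} \right)} = - 48 \left(-174 + 6\right) = \left(-48\right) \left(-168\right) = 8064$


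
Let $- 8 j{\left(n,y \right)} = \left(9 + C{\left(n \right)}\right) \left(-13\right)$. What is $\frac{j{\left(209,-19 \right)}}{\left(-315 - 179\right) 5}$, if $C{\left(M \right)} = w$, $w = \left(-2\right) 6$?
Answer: $\frac{3}{1520} \approx 0.0019737$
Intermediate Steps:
$w = -12$
$C{\left(M \right)} = -12$
$j{\left(n,y \right)} = - \frac{39}{8}$ ($j{\left(n,y \right)} = - \frac{\left(9 - 12\right) \left(-13\right)}{8} = - \frac{\left(-3\right) \left(-13\right)}{8} = \left(- \frac{1}{8}\right) 39 = - \frac{39}{8}$)
$\frac{j{\left(209,-19 \right)}}{\left(-315 - 179\right) 5} = - \frac{39}{8 \left(-315 - 179\right) 5} = - \frac{39}{8 \left(\left(-494\right) 5\right)} = - \frac{39}{8 \left(-2470\right)} = \left(- \frac{39}{8}\right) \left(- \frac{1}{2470}\right) = \frac{3}{1520}$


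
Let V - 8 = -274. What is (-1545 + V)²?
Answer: 3279721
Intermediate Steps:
V = -266 (V = 8 - 274 = -266)
(-1545 + V)² = (-1545 - 266)² = (-1811)² = 3279721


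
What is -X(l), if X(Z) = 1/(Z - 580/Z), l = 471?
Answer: -471/221261 ≈ -0.0021287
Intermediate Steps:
-X(l) = -471/(-580 + 471**2) = -471/(-580 + 221841) = -471/221261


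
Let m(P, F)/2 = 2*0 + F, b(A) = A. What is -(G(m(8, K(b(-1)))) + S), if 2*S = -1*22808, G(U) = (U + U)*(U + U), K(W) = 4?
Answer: 11148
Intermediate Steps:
m(P, F) = 2*F (m(P, F) = 2*(2*0 + F) = 2*(0 + F) = 2*F)
G(U) = 4*U² (G(U) = (2*U)*(2*U) = 4*U²)
S = -11404 (S = (-1*22808)/2 = (½)*(-22808) = -11404)
-(G(m(8, K(b(-1)))) + S) = -(4*(2*4)² - 11404) = -(4*8² - 11404) = -(4*64 - 11404) = -(256 - 11404) = -1*(-11148) = 11148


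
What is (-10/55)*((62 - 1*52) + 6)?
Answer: -32/11 ≈ -2.9091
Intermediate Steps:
(-10/55)*((62 - 1*52) + 6) = (-10*1/55)*((62 - 52) + 6) = -2*(10 + 6)/11 = -2/11*16 = -32/11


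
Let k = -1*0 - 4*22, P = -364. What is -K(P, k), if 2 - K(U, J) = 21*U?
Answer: -7646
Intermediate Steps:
k = -88 (k = 0 - 88 = -88)
K(U, J) = 2 - 21*U
-K(P, k) = -(2 - 21*(-364)) = -(2 + 7644) = -1*7646 = -7646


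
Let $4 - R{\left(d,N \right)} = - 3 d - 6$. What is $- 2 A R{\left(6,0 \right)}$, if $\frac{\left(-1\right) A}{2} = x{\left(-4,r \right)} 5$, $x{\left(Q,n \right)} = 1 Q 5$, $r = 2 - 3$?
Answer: $-11200$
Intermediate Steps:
$R{\left(d,N \right)} = 10 + 3 d$ ($R{\left(d,N \right)} = 4 - \left(- 3 d - 6\right) = 4 - \left(-6 - 3 d\right) = 4 + \left(6 + 3 d\right) = 10 + 3 d$)
$r = -1$
$x{\left(Q,n \right)} = 5 Q$ ($x{\left(Q,n \right)} = Q 5 = 5 Q$)
$A = 200$ ($A = - 2 \cdot 5 \left(-4\right) 5 = - 2 \left(\left(-20\right) 5\right) = \left(-2\right) \left(-100\right) = 200$)
$- 2 A R{\left(6,0 \right)} = \left(-2\right) 200 \left(10 + 3 \cdot 6\right) = - 400 \left(10 + 18\right) = \left(-400\right) 28 = -11200$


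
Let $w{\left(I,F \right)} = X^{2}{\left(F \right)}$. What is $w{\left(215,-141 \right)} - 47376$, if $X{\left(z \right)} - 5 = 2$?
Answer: $-47327$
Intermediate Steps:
$X{\left(z \right)} = 7$ ($X{\left(z \right)} = 5 + 2 = 7$)
$w{\left(I,F \right)} = 49$ ($w{\left(I,F \right)} = 7^{2} = 49$)
$w{\left(215,-141 \right)} - 47376 = 49 - 47376 = -47327$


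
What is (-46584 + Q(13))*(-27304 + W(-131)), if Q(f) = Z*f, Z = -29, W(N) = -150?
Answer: 1289267294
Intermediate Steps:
Q(f) = -29*f
(-46584 + Q(13))*(-27304 + W(-131)) = (-46584 - 29*13)*(-27304 - 150) = (-46584 - 377)*(-27454) = -46961*(-27454) = 1289267294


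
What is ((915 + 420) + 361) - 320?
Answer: 1376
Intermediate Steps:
((915 + 420) + 361) - 320 = (1335 + 361) - 320 = 1696 - 320 = 1376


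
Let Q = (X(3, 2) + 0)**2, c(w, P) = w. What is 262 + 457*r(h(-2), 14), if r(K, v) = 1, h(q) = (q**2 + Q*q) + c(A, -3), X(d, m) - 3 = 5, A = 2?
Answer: 719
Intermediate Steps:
X(d, m) = 8 (X(d, m) = 3 + 5 = 8)
Q = 64 (Q = (8 + 0)**2 = 8**2 = 64)
h(q) = 2 + q**2 + 64*q (h(q) = (q**2 + 64*q) + 2 = 2 + q**2 + 64*q)
262 + 457*r(h(-2), 14) = 262 + 457*1 = 262 + 457 = 719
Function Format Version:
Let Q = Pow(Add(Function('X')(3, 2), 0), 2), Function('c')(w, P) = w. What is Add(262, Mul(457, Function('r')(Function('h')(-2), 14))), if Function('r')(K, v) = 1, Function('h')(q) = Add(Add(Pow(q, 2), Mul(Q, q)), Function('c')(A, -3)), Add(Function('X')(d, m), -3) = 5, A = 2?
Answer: 719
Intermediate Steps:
Function('X')(d, m) = 8 (Function('X')(d, m) = Add(3, 5) = 8)
Q = 64 (Q = Pow(Add(8, 0), 2) = Pow(8, 2) = 64)
Function('h')(q) = Add(2, Pow(q, 2), Mul(64, q)) (Function('h')(q) = Add(Add(Pow(q, 2), Mul(64, q)), 2) = Add(2, Pow(q, 2), Mul(64, q)))
Add(262, Mul(457, Function('r')(Function('h')(-2), 14))) = Add(262, Mul(457, 1)) = Add(262, 457) = 719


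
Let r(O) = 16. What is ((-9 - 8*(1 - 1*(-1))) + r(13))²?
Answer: 81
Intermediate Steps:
((-9 - 8*(1 - 1*(-1))) + r(13))² = ((-9 - 8*(1 - 1*(-1))) + 16)² = ((-9 - 8*(1 + 1)) + 16)² = ((-9 - 8*2) + 16)² = ((-9 - 16) + 16)² = (-25 + 16)² = (-9)² = 81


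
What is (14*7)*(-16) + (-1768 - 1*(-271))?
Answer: -3065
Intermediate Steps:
(14*7)*(-16) + (-1768 - 1*(-271)) = 98*(-16) + (-1768 + 271) = -1568 - 1497 = -3065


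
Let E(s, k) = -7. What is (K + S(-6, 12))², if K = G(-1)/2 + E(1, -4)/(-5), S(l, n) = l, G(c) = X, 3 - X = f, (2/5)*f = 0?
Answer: 961/100 ≈ 9.6100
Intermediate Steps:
f = 0 (f = (5/2)*0 = 0)
X = 3 (X = 3 - 1*0 = 3 + 0 = 3)
G(c) = 3
K = 29/10 (K = 3/2 - 7/(-5) = 3*(½) - 7*(-⅕) = 3/2 + 7/5 = 29/10 ≈ 2.9000)
(K + S(-6, 12))² = (29/10 - 6)² = (-31/10)² = 961/100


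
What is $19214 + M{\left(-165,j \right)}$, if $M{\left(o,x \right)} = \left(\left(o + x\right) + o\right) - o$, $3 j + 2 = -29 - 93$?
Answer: $\frac{57023}{3} \approx 19008.0$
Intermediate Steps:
$j = - \frac{124}{3}$ ($j = - \frac{2}{3} + \frac{-29 - 93}{3} = - \frac{2}{3} + \frac{1}{3} \left(-122\right) = - \frac{2}{3} - \frac{122}{3} = - \frac{124}{3} \approx -41.333$)
$M{\left(o,x \right)} = o + x$ ($M{\left(o,x \right)} = \left(x + 2 o\right) - o = o + x$)
$19214 + M{\left(-165,j \right)} = 19214 - \frac{619}{3} = \frac{57023}{3}$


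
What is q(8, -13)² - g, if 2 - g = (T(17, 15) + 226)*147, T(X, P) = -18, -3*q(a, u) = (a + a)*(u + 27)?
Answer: 325342/9 ≈ 36149.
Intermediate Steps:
q(a, u) = -2*a*(27 + u)/3 (q(a, u) = -(a + a)*(u + 27)/3 = -2*a*(27 + u)/3)
g = -30574 (g = 2 - (-18 + 226)*147 = 2 - 208*147 = 2 - 1*30576 = 2 - 30576 = -30574)
q(8, -13)² - g = (-⅔*8*(27 - 13))² - 1*(-30574) = (-⅔*8*14)² + 30574 = (-224/3)² + 30574 = 50176/9 + 30574 = 325342/9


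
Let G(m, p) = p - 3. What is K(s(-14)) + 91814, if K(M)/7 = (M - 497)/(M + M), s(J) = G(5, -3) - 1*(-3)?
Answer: 277192/3 ≈ 92397.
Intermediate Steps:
G(m, p) = -3 + p
s(J) = -3 (s(J) = (-3 - 3) - 1*(-3) = -6 + 3 = -3)
K(M) = 7*(-497 + M)/(2*M) (K(M) = 7*((M - 497)/(M + M)) = 7*((-497 + M)/((2*M))) = 7*((-497 + M)*(1/(2*M))) = 7*((-497 + M)/(2*M)) = 7*(-497 + M)/(2*M))
K(s(-14)) + 91814 = (7/2)*(-497 - 3)/(-3) + 91814 = (7/2)*(-⅓)*(-500) + 91814 = 1750/3 + 91814 = 277192/3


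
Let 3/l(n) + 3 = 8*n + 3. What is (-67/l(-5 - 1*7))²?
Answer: 4596736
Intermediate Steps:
l(n) = 3/(8*n) (l(n) = 3/(-3 + (8*n + 3)) = 3/(-3 + (3 + 8*n)) = 3/((8*n)) = 3*(1/(8*n)) = 3/(8*n))
(-67/l(-5 - 1*7))² = (-67/(3/(8*(-5 - 1*7))))² = (-67/(3/(8*(-5 - 7))))² = (-67/((3/8)/(-12)))² = (-67/((3/8)*(-1/12)))² = (-67/(-1/32))² = (-67*(-32))² = 2144² = 4596736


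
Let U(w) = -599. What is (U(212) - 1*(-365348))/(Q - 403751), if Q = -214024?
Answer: -121583/205925 ≈ -0.59042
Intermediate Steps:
(U(212) - 1*(-365348))/(Q - 403751) = (-599 - 1*(-365348))/(-214024 - 403751) = (-599 + 365348)/(-617775) = 364749*(-1/617775) = -121583/205925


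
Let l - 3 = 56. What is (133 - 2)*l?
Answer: 7729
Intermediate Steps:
l = 59 (l = 3 + 56 = 59)
(133 - 2)*l = (133 - 2)*59 = 131*59 = 7729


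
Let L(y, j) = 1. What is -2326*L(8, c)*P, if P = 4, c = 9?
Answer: -9304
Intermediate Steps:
-2326*L(8, c)*P = -2326*4 = -9304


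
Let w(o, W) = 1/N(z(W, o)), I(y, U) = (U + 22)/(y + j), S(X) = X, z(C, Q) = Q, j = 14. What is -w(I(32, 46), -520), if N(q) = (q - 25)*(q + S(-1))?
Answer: 529/5951 ≈ 0.088893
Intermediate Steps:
N(q) = (-1 + q)*(-25 + q) (N(q) = (q - 25)*(q - 1) = (-25 + q)*(-1 + q) = (-1 + q)*(-25 + q))
I(y, U) = (22 + U)/(14 + y) (I(y, U) = (U + 22)/(y + 14) = (22 + U)/(14 + y))
w(o, W) = 1/(25 + o² - 26*o)
-w(I(32, 46), -520) = -1/(25 + ((22 + 46)/(14 + 32))² - 26*(22 + 46)/(14 + 32)) = -1/(25 + (68/46)² - 26*68/46) = -1/(25 + ((1/46)*68)² - 13*68/23) = -1/(25 + (34/23)² - 26*34/23) = -1/(25 + 1156/529 - 884/23) = -1/(-5951/529) = -1*(-529/5951) = 529/5951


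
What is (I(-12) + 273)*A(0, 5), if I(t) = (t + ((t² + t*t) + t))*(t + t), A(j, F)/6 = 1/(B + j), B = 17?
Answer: -36378/17 ≈ -2139.9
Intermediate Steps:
A(j, F) = 6/(17 + j)
I(t) = 2*t*(2*t + 2*t²) (I(t) = (t + ((t² + t²) + t))*(2*t) = (t + (2*t² + t))*(2*t) = (t + (t + 2*t²))*(2*t) = (2*t + 2*t²)*(2*t) = 2*t*(2*t + 2*t²))
(I(-12) + 273)*A(0, 5) = (4*(-12)²*(1 - 12) + 273)*(6/(17 + 0)) = (4*144*(-11) + 273)*(6/17) = (-6336 + 273)*(6*(1/17)) = -6063*6/17 = -36378/17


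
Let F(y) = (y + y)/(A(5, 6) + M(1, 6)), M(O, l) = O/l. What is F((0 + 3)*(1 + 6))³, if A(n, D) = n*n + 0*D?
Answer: 16003008/3442951 ≈ 4.6480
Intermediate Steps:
A(n, D) = n² (A(n, D) = n² + 0 = n²)
F(y) = 12*y/151 (F(y) = (y + y)/(5² + 1/6) = (2*y)/(25 + 1*(⅙)) = (2*y)/(25 + ⅙) = (2*y)/(151/6) = (2*y)*(6/151) = 12*y/151)
F((0 + 3)*(1 + 6))³ = (12*((0 + 3)*(1 + 6))/151)³ = (12*(3*7)/151)³ = ((12/151)*21)³ = (252/151)³ = 16003008/3442951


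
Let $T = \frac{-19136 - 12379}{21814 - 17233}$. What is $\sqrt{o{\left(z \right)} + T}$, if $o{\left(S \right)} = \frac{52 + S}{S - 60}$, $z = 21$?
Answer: $\frac{i \sqrt{3448555422}}{19851} \approx 2.9583 i$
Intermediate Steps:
$o{\left(S \right)} = \frac{52 + S}{-60 + S}$
$T = - \frac{10505}{1527}$ ($T = - \frac{31515}{4581} = \left(-31515\right) \frac{1}{4581} = - \frac{10505}{1527} \approx -6.8795$)
$\sqrt{o{\left(z \right)} + T} = \sqrt{\frac{52 + 21}{-60 + 21} - \frac{10505}{1527}} = \sqrt{\frac{1}{-39} \cdot 73 - \frac{10505}{1527}} = \sqrt{\left(- \frac{1}{39}\right) 73 - \frac{10505}{1527}} = \sqrt{- \frac{73}{39} - \frac{10505}{1527}} = \sqrt{- \frac{173722}{19851}} = \frac{i \sqrt{3448555422}}{19851}$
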